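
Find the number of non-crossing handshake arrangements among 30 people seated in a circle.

With 30 = 2·15 people, non-crossing handshake pairings are non-crossing perfect matchings on a circle, counted by C_15.
C_15 = 9694845.

9694845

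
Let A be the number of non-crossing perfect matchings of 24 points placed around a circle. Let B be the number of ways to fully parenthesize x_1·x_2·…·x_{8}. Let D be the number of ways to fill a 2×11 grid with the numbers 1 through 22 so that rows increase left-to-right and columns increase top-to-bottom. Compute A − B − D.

148797

Pairing 24 circle points by 12 non-crossing chords gives C_12 matchings. So A = C_12 = 208012.
Ways to associate a product of 8 factors correspond to binary trees on 8 leaves, so the count is C_7. So B = C_7 = 429.
Standard Young tableaux of shape 2×n are counted by C_n; here n = 11. So D = C_11 = 58786.
A − B − D = 208012 − 429 − 58786 = 148797.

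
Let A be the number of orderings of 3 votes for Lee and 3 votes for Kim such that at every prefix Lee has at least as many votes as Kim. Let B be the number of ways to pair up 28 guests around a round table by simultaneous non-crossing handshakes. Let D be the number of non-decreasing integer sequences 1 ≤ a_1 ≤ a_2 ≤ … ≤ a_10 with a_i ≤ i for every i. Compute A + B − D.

Ballot sequences with n votes each where one side never trails are Dyck words, counted by C_n; here n = 3. So A = C_3 = 5.
Non-crossing handshake pairings of 2n people are counted by C_n; 28 people gives n = 14. So B = C_14 = 2674440.
Such sub-staircase sequences of length n are counted by C_n; here n = 10. So D = C_10 = 16796.
A + B − D = 5 + 2674440 − 16796 = 2657649.

2657649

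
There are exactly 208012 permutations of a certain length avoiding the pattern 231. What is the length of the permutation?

Permutations of [n] avoiding a fixed length-3 pattern are counted by C_n. Since C_12 = 208012, the index is 12.

12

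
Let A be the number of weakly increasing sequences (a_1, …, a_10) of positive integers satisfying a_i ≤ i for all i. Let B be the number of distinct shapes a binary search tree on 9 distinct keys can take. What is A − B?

Such sub-staircase sequences of length n are counted by C_n; here n = 10. So A = C_10 = 16796.
There are C_n binary search tree shapes on n keys; with n = 9 that is C_9. So B = C_9 = 4862.
A − B = 16796 − 4862 = 11934.

11934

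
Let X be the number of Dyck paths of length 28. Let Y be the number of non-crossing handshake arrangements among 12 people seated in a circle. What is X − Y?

A Dyck path with 14 up-steps and 14 down-steps has semilength 14, so there are C_14 of them. So X = C_14 = 2674440.
With 12 = 2·6 people, non-crossing handshake pairings are non-crossing perfect matchings on a circle, counted by C_6. So Y = C_6 = 132.
X − Y = 2674440 − 132 = 2674308.

2674308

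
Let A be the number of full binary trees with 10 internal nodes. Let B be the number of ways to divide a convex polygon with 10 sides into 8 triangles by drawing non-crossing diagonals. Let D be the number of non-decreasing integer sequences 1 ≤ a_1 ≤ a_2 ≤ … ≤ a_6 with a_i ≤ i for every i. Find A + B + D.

18358

The number of full binary trees on 10 internal nodes is the Catalan number C_10. So A = C_10 = 16796.
The number of triangulations of a 10-gon is the Catalan number C_8 (index = sides − 2). So B = C_8 = 1430.
Such sub-staircase sequences of length n are counted by C_n; here n = 6. So D = C_6 = 132.
A + B + D = 16796 + 1430 + 132 = 18358.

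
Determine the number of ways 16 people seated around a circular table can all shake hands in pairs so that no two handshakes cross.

1430

Non-crossing handshake pairings of 2n people are counted by C_n; 16 people gives n = 8.
C_8 = C_7 · 2(2·7+1)/(7+2) = 429 · 30/9 = 1430.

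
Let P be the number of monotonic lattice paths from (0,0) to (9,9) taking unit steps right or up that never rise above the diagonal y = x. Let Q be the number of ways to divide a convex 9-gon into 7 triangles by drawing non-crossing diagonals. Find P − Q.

Monotone paths in an n×n grid that stay weakly below the diagonal are counted by C_n; here n = 9. So P = C_9 = 4862.
A convex 9-gon is triangulated into 7 triangles, and the number of such triangulations is the Catalan number C_{9−2} = C_7. So Q = C_7 = 429.
P − Q = 4862 − 429 = 4433.

4433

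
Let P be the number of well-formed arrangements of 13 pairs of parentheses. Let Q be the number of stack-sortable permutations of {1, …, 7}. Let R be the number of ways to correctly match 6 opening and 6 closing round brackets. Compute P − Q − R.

742339

With 13 pairs the number of balanced bracket strings is the Catalan number C_13. So P = C_13 = 742900.
Stack-sortable permutations are exactly the 231-avoiding ones, counted by C_n; here n = 7. So Q = C_7 = 429.
A balanced arrangement of 6 bracket pairs is a Dyck word of semilength 6, so the count is C_6. So R = C_6 = 132.
P − Q − R = 742900 − 429 − 132 = 742339.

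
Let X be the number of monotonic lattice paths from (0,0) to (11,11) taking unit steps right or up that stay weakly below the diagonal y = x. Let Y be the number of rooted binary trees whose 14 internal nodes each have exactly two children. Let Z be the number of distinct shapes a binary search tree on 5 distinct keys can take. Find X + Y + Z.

2733268

Monotone paths in an n×n grid that stay weakly below the diagonal are counted by C_n; here n = 11. So X = C_11 = 58786.
Full binary trees with n internal nodes are counted by C_n; here n = 14. So Y = C_14 = 2674440.
Binary trees (left/right distinguished) on n nodes are counted by C_n; here n = 5. So Z = C_5 = 42.
X + Y + Z = 58786 + 2674440 + 42 = 2733268.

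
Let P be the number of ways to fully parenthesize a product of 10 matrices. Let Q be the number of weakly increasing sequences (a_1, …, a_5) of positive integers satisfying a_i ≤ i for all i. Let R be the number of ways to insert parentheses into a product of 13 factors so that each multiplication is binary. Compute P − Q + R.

212832

Bracketing 10 factors into binary products is counted by C_{10−1} = C_9. So P = C_9 = 4862.
Such sub-staircase sequences of length n are counted by C_n; here n = 5. So Q = C_5 = 42.
Ways to associate a product of 13 factors correspond to binary trees on 13 leaves, so the count is C_12. So R = C_12 = 208012.
P − Q + R = 4862 − 42 + 208012 = 212832.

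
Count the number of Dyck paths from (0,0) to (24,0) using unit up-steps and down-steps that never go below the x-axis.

A Dyck path with 12 up-steps and 12 down-steps has semilength 12, so there are C_12 of them.
C_12 = C(24,12)/13 = 2704156/13 = 208012.

208012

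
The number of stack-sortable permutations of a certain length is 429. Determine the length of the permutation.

7

Stack-sortable permutations of [n] are counted by C_n. Since C_7 = 429, the index is 7.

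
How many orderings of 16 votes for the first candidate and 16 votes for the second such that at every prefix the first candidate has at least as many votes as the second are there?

Ballot sequences with n votes each where one side never trails are Dyck words, counted by C_n; here n = 16.
C_16 = C_15 · 2(2·15+1)/(15+2) = 9694845 · 62/17 = 35357670.

35357670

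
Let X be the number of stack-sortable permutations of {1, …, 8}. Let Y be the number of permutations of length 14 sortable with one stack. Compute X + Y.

2675870

By Knuth's characterisation, the stack-sortable permutations of length 8 are the 231-avoiders, numbering C_8. So X = C_8 = 1430.
Stack-sortable permutations are exactly the 231-avoiding ones, counted by C_n; here n = 14. So Y = C_14 = 2674440.
X + Y = 1430 + 2674440 = 2675870.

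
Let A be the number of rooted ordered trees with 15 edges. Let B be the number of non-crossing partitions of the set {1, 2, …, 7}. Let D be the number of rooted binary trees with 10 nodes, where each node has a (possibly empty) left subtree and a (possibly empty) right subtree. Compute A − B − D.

A rooted plane tree with 15 edges has 16 nodes, and the count is C_15. So A = C_15 = 9694845.
Non-crossing partitions of an n-element set are counted by C_n; here n = 7. So B = C_7 = 429.
Binary trees (left/right distinguished) on n nodes are counted by C_n; here n = 10. So D = C_10 = 16796.
A − B − D = 9694845 − 429 − 16796 = 9677620.

9677620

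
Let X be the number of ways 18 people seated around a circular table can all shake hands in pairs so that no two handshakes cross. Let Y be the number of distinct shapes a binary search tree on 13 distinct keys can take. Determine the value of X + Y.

747762

With 18 = 2·9 people, non-crossing handshake pairings are non-crossing perfect matchings on a circle, counted by C_9. So X = C_9 = 4862.
Rooted binary trees with 13 nodes (each child slot possibly empty) number C_13. So Y = C_13 = 742900.
X + Y = 4862 + 742900 = 747762.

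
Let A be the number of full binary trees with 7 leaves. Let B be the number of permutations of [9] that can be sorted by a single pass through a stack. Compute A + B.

Full binary trees with 7 leaves have 7−1 = 6 internal nodes, so there are C_6 of them. So A = C_6 = 132.
By Knuth's characterisation, the stack-sortable permutations of length 9 are the 231-avoiders, numbering C_9. So B = C_9 = 4862.
A + B = 132 + 4862 = 4994.

4994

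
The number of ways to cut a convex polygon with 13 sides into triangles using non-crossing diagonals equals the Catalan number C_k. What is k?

The number of triangulations of a 13-gon is the Catalan number C_11 (index = sides − 2).

11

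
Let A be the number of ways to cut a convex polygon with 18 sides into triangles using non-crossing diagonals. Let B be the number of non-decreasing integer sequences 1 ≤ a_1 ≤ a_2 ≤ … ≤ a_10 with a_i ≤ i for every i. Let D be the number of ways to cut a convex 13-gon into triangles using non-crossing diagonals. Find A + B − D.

A convex 18-gon is triangulated into 16 triangles, and the number of such triangulations is the Catalan number C_{18−2} = C_16. So A = C_16 = 35357670.
Weakly increasing sequences with a_i ≤ i biject with Dyck paths of semilength 10, so there are C_10. So B = C_10 = 16796.
Triangulations of a convex m-gon are counted by C_{m−2}; with m = 13 this is C_11. So D = C_11 = 58786.
A + B − D = 35357670 + 16796 − 58786 = 35315680.

35315680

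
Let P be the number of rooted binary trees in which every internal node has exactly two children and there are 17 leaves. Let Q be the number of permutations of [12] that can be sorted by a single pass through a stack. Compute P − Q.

A full binary tree with L leaves has L−1 internal nodes and is counted by C_{L−1}; L = 17 gives C_16. So P = C_16 = 35357670.
Stack-sortable permutations are exactly the 231-avoiding ones, counted by C_n; here n = 12. So Q = C_12 = 208012.
P − Q = 35357670 − 208012 = 35149658.

35149658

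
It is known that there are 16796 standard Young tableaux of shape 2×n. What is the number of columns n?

Standard Young tableaux of shape 2×n are counted by C_n, and C_10 = 16796.

10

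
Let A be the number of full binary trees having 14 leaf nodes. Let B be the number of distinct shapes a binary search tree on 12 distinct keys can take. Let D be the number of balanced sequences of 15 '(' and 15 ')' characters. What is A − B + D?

10229733

Full binary trees with 14 leaves have 14−1 = 13 internal nodes, so there are C_13 of them. So A = C_13 = 742900.
Rooted binary trees with 12 nodes (each child slot possibly empty) number C_12. So B = C_12 = 208012.
A balanced arrangement of 15 bracket pairs is a Dyck word of semilength 15, so the count is C_15. So D = C_15 = 9694845.
A − B + D = 742900 − 208012 + 9694845 = 10229733.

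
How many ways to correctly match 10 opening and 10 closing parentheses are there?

With 10 pairs the number of balanced bracket strings is the Catalan number C_10.
C_10 = C(20,10)/11 = 184756/11 = 16796.

16796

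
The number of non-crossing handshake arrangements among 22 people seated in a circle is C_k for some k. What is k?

11

With 22 = 2·11 people, non-crossing handshake pairings are non-crossing perfect matchings on a circle, counted by C_11.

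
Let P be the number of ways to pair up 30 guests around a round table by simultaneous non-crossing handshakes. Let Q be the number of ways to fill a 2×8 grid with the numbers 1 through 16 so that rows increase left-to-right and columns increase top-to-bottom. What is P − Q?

Non-crossing handshake pairings of 2n people are counted by C_n; 30 people gives n = 15. So P = C_15 = 9694845.
By the hook-length formula (or a Dyck-path bijection), SYT of shape 2×8 number C_8. So Q = C_8 = 1430.
P − Q = 9694845 − 1430 = 9693415.

9693415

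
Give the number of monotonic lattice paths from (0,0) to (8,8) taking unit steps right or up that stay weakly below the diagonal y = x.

1430

Sub-diagonal monotone paths from (0,0) to (8,8) biject with Dyck paths of semilength 8, giving C_8.
C_8 = 1430.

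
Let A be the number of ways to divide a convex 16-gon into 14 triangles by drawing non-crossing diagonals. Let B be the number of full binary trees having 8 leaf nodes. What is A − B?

The number of triangulations of a 16-gon is the Catalan number C_14 (index = sides − 2). So A = C_14 = 2674440.
Full binary trees with 8 leaves have 8−1 = 7 internal nodes, so there are C_7 of them. So B = C_7 = 429.
A − B = 2674440 − 429 = 2674011.

2674011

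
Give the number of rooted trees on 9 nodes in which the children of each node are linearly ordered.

1430

Rooted ordered (plane) trees on m nodes have m−1 edges and are counted by C_{m−1}; m = 9 gives C_8.
C_8 = C(16,8)/9 = 12870/9 = 1430.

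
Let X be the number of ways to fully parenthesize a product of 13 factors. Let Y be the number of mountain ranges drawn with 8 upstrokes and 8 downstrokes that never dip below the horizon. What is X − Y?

206582

Parenthesizations of m factors correspond to full binary trees with m leaves, counted by C_{m−1}; m = 13 gives C_12. So X = C_12 = 208012.
Dyck paths of semilength n (length 2n) are counted by C_n; here n = 8. So Y = C_8 = 1430.
X − Y = 208012 − 1430 = 206582.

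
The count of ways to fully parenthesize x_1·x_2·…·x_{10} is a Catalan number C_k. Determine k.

9

Bracketing 10 factors into binary products is counted by C_{10−1} = C_9.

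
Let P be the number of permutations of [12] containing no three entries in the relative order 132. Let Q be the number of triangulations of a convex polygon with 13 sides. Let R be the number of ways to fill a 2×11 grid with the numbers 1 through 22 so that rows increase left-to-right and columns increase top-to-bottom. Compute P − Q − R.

90440

Permutations of [n] avoiding any single length-3 pattern are counted by C_n; here n = 12. So P = C_12 = 208012.
The number of triangulations of a 13-gon is the Catalan number C_11 (index = sides − 2). So Q = C_11 = 58786.
Standard Young tableaux of shape 2×n are counted by C_n; here n = 11. So R = C_11 = 58786.
P − Q − R = 208012 − 58786 − 58786 = 90440.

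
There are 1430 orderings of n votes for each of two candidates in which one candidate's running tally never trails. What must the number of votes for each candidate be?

Such ballot sequences with n votes each are counted by C_n. Since C_8 = 1430, the index is 8.

8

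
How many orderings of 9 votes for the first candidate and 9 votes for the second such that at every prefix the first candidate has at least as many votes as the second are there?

4862

Ballot sequences with n votes each where one side never trails are Dyck words, counted by C_n; here n = 9.
C_9 = C_8 · 2(2·8+1)/(8+2) = 1430 · 34/10 = 4862.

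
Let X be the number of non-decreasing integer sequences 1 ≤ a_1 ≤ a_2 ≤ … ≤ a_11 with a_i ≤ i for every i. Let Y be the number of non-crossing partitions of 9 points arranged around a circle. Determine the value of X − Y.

53924

Weakly increasing sequences with a_i ≤ i biject with Dyck paths of semilength 11, so there are C_11. So X = C_11 = 58786.
Non-crossing partitions of an n-element set are counted by C_n; here n = 9. So Y = C_9 = 4862.
X − Y = 58786 − 4862 = 53924.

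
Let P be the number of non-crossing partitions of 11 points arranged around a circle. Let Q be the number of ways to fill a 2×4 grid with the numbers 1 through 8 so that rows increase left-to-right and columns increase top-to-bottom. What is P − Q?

Non-crossing partitions of an n-element set are counted by C_n; here n = 11. So P = C_11 = 58786.
Standard Young tableaux of shape 2×n are counted by C_n; here n = 4. So Q = C_4 = 14.
P − Q = 58786 − 14 = 58772.

58772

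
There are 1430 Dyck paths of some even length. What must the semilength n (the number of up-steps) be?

Dyck paths of semilength n are counted by C_n. The Catalan number equal to 1430 is C_8.

8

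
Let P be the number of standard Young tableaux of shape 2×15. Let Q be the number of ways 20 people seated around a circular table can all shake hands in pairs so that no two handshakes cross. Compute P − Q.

9678049

By the hook-length formula (or a Dyck-path bijection), SYT of shape 2×15 number C_15. So P = C_15 = 9694845.
With 20 = 2·10 people, non-crossing handshake pairings are non-crossing perfect matchings on a circle, counted by C_10. So Q = C_10 = 16796.
P − Q = 9694845 − 16796 = 9678049.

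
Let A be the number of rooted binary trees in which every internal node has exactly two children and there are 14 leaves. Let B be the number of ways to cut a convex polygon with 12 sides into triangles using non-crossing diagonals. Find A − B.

726104

A full binary tree with L leaves has L−1 internal nodes and is counted by C_{L−1}; L = 14 gives C_13. So A = C_13 = 742900.
A convex 12-gon is triangulated into 10 triangles, and the number of such triangulations is the Catalan number C_{12−2} = C_10. So B = C_10 = 16796.
A − B = 742900 − 16796 = 726104.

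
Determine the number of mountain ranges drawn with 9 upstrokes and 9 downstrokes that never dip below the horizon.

4862

Dyck paths of semilength n (length 2n) are counted by C_n; here n = 9.
C_9 = C(18,9)/10 = 48620/10 = 4862.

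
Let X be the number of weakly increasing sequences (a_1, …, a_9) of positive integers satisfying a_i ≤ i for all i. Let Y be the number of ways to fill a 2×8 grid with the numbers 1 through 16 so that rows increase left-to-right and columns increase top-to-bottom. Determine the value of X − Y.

Weakly increasing sequences with a_i ≤ i biject with Dyck paths of semilength 9, so there are C_9. So X = C_9 = 4862.
By the hook-length formula (or a Dyck-path bijection), SYT of shape 2×8 number C_8. So Y = C_8 = 1430.
X − Y = 4862 − 1430 = 3432.

3432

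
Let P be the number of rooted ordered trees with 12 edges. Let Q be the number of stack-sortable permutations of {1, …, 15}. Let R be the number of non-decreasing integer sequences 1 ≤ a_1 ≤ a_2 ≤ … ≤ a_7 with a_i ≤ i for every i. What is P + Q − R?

9902428

A rooted plane tree with 12 edges has 13 nodes, and the count is C_12. So P = C_12 = 208012.
By Knuth's characterisation, the stack-sortable permutations of length 15 are the 231-avoiders, numbering C_15. So Q = C_15 = 9694845.
Such sub-staircase sequences of length n are counted by C_n; here n = 7. So R = C_7 = 429.
P + Q − R = 208012 + 9694845 − 429 = 9902428.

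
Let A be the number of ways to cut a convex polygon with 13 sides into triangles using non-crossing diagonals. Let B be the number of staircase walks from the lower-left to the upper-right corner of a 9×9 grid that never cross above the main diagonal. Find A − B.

53924

The number of triangulations of a 13-gon is the Catalan number C_11 (index = sides − 2). So A = C_11 = 58786.
Sub-diagonal monotone paths from (0,0) to (9,9) biject with Dyck paths of semilength 9, giving C_9. So B = C_9 = 4862.
A − B = 58786 − 4862 = 53924.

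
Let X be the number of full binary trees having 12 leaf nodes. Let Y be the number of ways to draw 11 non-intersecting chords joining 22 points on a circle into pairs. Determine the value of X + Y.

Full binary trees with 12 leaves have 12−1 = 11 internal nodes, so there are C_11 of them. So X = C_11 = 58786.
Pairing 22 circle points by 11 non-crossing chords gives C_11 matchings. So Y = C_11 = 58786.
X + Y = 58786 + 58786 = 117572.

117572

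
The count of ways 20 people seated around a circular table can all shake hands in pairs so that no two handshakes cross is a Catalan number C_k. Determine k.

10

With 20 = 2·10 people, non-crossing handshake pairings are non-crossing perfect matchings on a circle, counted by C_10.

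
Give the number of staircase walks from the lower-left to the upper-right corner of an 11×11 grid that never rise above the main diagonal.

Sub-diagonal monotone paths from (0,0) to (11,11) biject with Dyck paths of semilength 11, giving C_11.
C_11 = 58786.

58786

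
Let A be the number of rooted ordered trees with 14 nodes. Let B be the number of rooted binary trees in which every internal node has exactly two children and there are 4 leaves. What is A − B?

742895

A rooted plane tree on 14 nodes has 13 edges, and such trees are counted by C_13. So A = C_13 = 742900.
A full binary tree with L leaves has L−1 internal nodes and is counted by C_{L−1}; L = 4 gives C_3. So B = C_3 = 5.
A − B = 742900 − 5 = 742895.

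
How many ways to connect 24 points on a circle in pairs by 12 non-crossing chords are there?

Non-crossing perfect matchings of 2n points on a circle are counted by C_n; with 24 points, n = 12.
C_12 = 208012.

208012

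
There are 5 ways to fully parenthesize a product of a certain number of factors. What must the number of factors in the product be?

4

Parenthesizations of m factors are counted by C_{m−1}; 5 = C_3.
So the index is 3, and the number of factors is 3 + 1 = 4.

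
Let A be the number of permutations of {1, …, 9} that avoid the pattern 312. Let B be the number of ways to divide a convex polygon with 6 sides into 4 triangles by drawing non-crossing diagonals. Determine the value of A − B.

Permutations of [n] avoiding any single length-3 pattern are counted by C_n; here n = 9. So A = C_9 = 4862.
The number of triangulations of a 6-gon is the Catalan number C_4 (index = sides − 2). So B = C_4 = 14.
A − B = 4862 − 14 = 4848.

4848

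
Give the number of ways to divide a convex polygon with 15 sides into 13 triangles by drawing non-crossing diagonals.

742900

Triangulations of a convex m-gon are counted by C_{m−2}; with m = 15 this is C_13.
C_13 = C(26,13)/14 = 10400600/14 = 742900.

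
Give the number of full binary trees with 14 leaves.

742900

A full binary tree with L leaves has L−1 internal nodes and is counted by C_{L−1}; L = 14 gives C_13.
C_13 = 742900.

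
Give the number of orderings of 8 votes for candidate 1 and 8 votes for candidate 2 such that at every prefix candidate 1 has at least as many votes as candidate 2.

Ballot sequences with n votes each where one side never trails are Dyck words, counted by C_n; here n = 8.
C_8 = C_7 · 2(2·7+1)/(7+2) = 429 · 30/9 = 1430.

1430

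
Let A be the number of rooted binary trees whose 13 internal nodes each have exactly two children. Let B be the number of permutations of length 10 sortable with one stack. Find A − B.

726104

Full binary trees with n internal nodes are counted by C_n; here n = 13. So A = C_13 = 742900.
By Knuth's characterisation, the stack-sortable permutations of length 10 are the 231-avoiders, numbering C_10. So B = C_10 = 16796.
A − B = 742900 − 16796 = 726104.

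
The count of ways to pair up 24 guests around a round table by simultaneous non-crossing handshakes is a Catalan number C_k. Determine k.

12

Non-crossing handshake pairings of 2n people are counted by C_n; 24 people gives n = 12.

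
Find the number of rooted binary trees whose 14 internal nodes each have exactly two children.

2674440

Full binary trees with n internal nodes are counted by C_n; here n = 14.
C_14 = C(28,14)/15 = 40116600/15 = 2674440.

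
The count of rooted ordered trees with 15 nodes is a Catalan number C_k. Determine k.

14

A rooted plane tree on 15 nodes has 14 edges, and such trees are counted by C_14.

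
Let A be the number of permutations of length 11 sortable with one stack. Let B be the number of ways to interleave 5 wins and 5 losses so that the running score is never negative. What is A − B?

58744

Stack-sortable permutations are exactly the 231-avoiding ones, counted by C_n; here n = 11. So A = C_11 = 58786.
Reading a vote for the leader as '(' and for the other as ')' turns such a sequence into a balanced string of 5 pairs, so the count is C_5. So B = C_5 = 42.
A − B = 58786 − 42 = 58744.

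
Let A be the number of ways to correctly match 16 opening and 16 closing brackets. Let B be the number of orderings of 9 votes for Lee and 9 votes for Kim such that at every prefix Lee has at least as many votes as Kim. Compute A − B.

A balanced arrangement of 16 bracket pairs is a Dyck word of semilength 16, so the count is C_16. So A = C_16 = 35357670.
Ballot sequences with n votes each where one side never trails are Dyck words, counted by C_n; here n = 9. So B = C_9 = 4862.
A − B = 35357670 − 4862 = 35352808.

35352808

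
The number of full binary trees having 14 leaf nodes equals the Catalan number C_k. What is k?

Full binary trees with 14 leaves have 14−1 = 13 internal nodes, so there are C_13 of them.

13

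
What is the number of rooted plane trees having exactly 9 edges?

4862

A rooted plane tree with 9 edges has 10 nodes, and the count is C_9.
C_9 = 4862.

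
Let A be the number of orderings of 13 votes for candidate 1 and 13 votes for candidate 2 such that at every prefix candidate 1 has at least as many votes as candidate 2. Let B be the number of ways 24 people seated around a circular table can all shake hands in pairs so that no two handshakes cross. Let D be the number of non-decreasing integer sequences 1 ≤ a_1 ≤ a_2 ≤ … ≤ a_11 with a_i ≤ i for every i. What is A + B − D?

892126

Reading a vote for the leader as '(' and for the other as ')' turns such a sequence into a balanced string of 13 pairs, so the count is C_13. So A = C_13 = 742900.
Non-crossing handshake pairings of 2n people are counted by C_n; 24 people gives n = 12. So B = C_12 = 208012.
Such sub-staircase sequences of length n are counted by C_n; here n = 11. So D = C_11 = 58786.
A + B − D = 742900 + 208012 − 58786 = 892126.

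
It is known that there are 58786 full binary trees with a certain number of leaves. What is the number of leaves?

Full binary trees with L leaves are counted by C_{L−1}, and C_11 = 58786.
So the index is 11, and the number of leaves is 11 + 1 = 12.

12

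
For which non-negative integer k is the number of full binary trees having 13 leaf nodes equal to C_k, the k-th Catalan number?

A full binary tree with L leaves has L−1 internal nodes and is counted by C_{L−1}; L = 13 gives C_12.

12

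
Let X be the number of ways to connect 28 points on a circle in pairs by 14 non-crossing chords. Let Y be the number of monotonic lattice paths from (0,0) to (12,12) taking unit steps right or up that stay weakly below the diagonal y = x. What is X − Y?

2466428

Non-crossing perfect matchings of 2n points on a circle are counted by C_n; with 28 points, n = 14. So X = C_14 = 2674440.
Monotone paths in an n×n grid that stay weakly below the diagonal are counted by C_n; here n = 12. So Y = C_12 = 208012.
X − Y = 2674440 − 208012 = 2466428.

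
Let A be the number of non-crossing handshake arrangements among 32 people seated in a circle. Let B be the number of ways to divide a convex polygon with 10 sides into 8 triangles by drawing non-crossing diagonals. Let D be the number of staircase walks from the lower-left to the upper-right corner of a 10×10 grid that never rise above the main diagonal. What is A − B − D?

Non-crossing handshake pairings of 2n people are counted by C_n; 32 people gives n = 16. So A = C_16 = 35357670.
A convex 10-gon is triangulated into 8 triangles, and the number of such triangulations is the Catalan number C_{10−2} = C_8. So B = C_8 = 1430.
Sub-diagonal monotone paths from (0,0) to (10,10) biject with Dyck paths of semilength 10, giving C_10. So D = C_10 = 16796.
A − B − D = 35357670 − 1430 − 16796 = 35339444.

35339444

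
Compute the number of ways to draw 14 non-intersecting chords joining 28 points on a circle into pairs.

Non-crossing perfect matchings of 2n points on a circle are counted by C_n; with 28 points, n = 14.
C_14 = 2674440.

2674440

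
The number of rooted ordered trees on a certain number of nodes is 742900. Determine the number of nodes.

14

Rooted ordered trees on m nodes are counted by C_{m−1}. Since C_13 = 742900, the index is 13.
So the index is 13, and the number of nodes is 13 + 1 = 14.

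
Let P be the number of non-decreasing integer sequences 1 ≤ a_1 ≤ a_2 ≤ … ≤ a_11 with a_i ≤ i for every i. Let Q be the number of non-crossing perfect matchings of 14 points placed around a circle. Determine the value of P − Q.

58357

Such sub-staircase sequences of length n are counted by C_n; here n = 11. So P = C_11 = 58786.
Pairing 14 circle points by 7 non-crossing chords gives C_7 matchings. So Q = C_7 = 429.
P − Q = 58786 − 429 = 58357.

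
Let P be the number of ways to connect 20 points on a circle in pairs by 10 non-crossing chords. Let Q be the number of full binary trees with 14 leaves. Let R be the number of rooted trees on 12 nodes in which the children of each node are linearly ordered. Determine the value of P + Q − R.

Pairing 20 circle points by 10 non-crossing chords gives C_10 matchings. So P = C_10 = 16796.
A full binary tree with L leaves has L−1 internal nodes and is counted by C_{L−1}; L = 14 gives C_13. So Q = C_13 = 742900.
A rooted plane tree on 12 nodes has 11 edges, and such trees are counted by C_11. So R = C_11 = 58786.
P + Q − R = 16796 + 742900 − 58786 = 700910.

700910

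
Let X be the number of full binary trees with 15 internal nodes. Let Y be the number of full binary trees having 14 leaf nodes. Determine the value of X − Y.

8951945

The number of full binary trees on 15 internal nodes is the Catalan number C_15. So X = C_15 = 9694845.
A full binary tree with L leaves has L−1 internal nodes and is counted by C_{L−1}; L = 14 gives C_13. So Y = C_13 = 742900.
X − Y = 9694845 − 742900 = 8951945.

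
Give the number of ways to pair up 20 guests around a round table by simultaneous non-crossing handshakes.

16796

Non-crossing handshake pairings of 2n people are counted by C_n; 20 people gives n = 10.
C_10 = C(20,10)/11 = 184756/11 = 16796.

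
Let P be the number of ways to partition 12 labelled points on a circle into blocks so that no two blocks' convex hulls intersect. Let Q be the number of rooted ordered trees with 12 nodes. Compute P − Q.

Non-crossing partitions of an n-element set are counted by C_n; here n = 12. So P = C_12 = 208012.
Rooted ordered (plane) trees on m nodes have m−1 edges and are counted by C_{m−1}; m = 12 gives C_11. So Q = C_11 = 58786.
P − Q = 208012 − 58786 = 149226.

149226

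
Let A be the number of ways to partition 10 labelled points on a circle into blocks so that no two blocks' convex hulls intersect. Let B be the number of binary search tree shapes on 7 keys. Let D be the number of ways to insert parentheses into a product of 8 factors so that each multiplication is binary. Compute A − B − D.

The non-crossing partitions of [10] form a lattice of size C_10. So A = C_10 = 16796.
Rooted binary trees with 7 nodes (each child slot possibly empty) number C_7. So B = C_7 = 429.
Parenthesizations of m factors correspond to full binary trees with m leaves, counted by C_{m−1}; m = 8 gives C_7. So D = C_7 = 429.
A − B − D = 16796 − 429 − 429 = 15938.

15938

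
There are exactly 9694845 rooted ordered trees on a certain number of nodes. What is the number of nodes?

Rooted ordered trees on m nodes are counted by C_{m−1}. Since C_15 = 9694845, the index is 15.
So the index is 15, and the number of nodes is 15 + 1 = 16.

16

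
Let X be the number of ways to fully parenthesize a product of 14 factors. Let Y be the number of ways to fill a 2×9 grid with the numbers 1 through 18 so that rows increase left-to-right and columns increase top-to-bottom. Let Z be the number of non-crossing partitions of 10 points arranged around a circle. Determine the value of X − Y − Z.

Ways to associate a product of 14 factors correspond to binary trees on 14 leaves, so the count is C_13. So X = C_13 = 742900.
Standard Young tableaux of shape 2×n are counted by C_n; here n = 9. So Y = C_9 = 4862.
Non-crossing partitions of an n-element set are counted by C_n; here n = 10. So Z = C_10 = 16796.
X − Y − Z = 742900 − 4862 − 16796 = 721242.

721242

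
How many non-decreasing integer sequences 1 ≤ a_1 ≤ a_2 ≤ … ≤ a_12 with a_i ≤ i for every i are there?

Weakly increasing sequences with a_i ≤ i biject with Dyck paths of semilength 12, so there are C_12.
C_12 = C(24,12)/13 = 2704156/13 = 208012.

208012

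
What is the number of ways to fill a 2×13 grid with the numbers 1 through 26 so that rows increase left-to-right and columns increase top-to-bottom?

742900

Standard Young tableaux of shape 2×n are counted by C_n; here n = 13.
C_13 = C(26,13)/14 = 10400600/14 = 742900.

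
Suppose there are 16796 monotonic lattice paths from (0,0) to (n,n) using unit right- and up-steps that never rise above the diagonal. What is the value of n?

10

Such diagonal-avoiding paths in an n×n grid are counted by C_n. Since C_10 = 16796, the index is 10.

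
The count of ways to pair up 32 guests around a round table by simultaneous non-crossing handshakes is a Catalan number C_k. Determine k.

Non-crossing handshake pairings of 2n people are counted by C_n; 32 people gives n = 16.

16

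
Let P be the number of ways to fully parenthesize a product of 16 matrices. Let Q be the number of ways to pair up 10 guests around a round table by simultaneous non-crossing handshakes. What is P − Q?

9694803

Bracketing 16 factors into binary products is counted by C_{16−1} = C_15. So P = C_15 = 9694845.
Non-crossing handshake pairings of 2n people are counted by C_n; 10 people gives n = 5. So Q = C_5 = 42.
P − Q = 9694845 − 42 = 9694803.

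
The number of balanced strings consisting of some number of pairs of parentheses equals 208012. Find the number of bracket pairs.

12

Balanced strings of n bracket-pairs are counted by C_n. Since C_12 = 208012, the index is 12.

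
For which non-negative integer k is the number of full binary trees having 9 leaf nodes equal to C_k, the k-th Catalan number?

Full binary trees with 9 leaves have 9−1 = 8 internal nodes, so there are C_8 of them.

8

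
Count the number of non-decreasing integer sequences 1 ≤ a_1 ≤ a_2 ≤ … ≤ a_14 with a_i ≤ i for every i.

Weakly increasing sequences with a_i ≤ i biject with Dyck paths of semilength 14, so there are C_14.
C_14 = C(28,14)/15 = 40116600/15 = 2674440.

2674440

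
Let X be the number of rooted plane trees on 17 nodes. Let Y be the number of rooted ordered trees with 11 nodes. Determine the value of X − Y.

A rooted plane tree on 17 nodes has 16 edges, and such trees are counted by C_16. So X = C_16 = 35357670.
A rooted plane tree on 11 nodes has 10 edges, and such trees are counted by C_10. So Y = C_10 = 16796.
X − Y = 35357670 − 16796 = 35340874.

35340874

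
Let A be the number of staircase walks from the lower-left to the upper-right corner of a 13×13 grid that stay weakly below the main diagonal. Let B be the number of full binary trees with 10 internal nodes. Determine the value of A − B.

Sub-diagonal monotone paths from (0,0) to (13,13) biject with Dyck paths of semilength 13, giving C_13. So A = C_13 = 742900.
Full binary trees with n internal nodes are counted by C_n; here n = 10. So B = C_10 = 16796.
A − B = 742900 − 16796 = 726104.

726104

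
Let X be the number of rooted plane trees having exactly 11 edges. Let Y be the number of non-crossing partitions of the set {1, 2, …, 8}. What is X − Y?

Rooted ordered trees with n edges are counted by C_n; here n = 11. So X = C_11 = 58786.
Non-crossing partitions of an n-element set are counted by C_n; here n = 8. So Y = C_8 = 1430.
X − Y = 58786 − 1430 = 57356.

57356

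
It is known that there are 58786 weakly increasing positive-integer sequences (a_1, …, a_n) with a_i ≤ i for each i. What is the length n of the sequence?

Such sub-staircase sequences of length n are counted by C_n; 58786 = C_11.

11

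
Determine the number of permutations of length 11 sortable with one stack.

58786

By Knuth's characterisation, the stack-sortable permutations of length 11 are the 231-avoiders, numbering C_11.
C_11 = 58786.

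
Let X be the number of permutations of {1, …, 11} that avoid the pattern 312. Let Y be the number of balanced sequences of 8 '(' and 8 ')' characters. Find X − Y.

Permutations of [n] avoiding any single length-3 pattern are counted by C_n; here n = 11. So X = C_11 = 58786.
Balanced strings of n pairs of brackets are counted by C_n; here n = 8. So Y = C_8 = 1430.
X − Y = 58786 − 1430 = 57356.

57356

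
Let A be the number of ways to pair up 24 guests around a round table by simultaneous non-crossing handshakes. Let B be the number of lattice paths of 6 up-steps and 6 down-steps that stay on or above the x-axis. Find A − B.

With 24 = 2·12 people, non-crossing handshake pairings are non-crossing perfect matchings on a circle, counted by C_12. So A = C_12 = 208012.
Dyck paths of semilength n (length 2n) are counted by C_n; here n = 6. So B = C_6 = 132.
A − B = 208012 − 132 = 207880.

207880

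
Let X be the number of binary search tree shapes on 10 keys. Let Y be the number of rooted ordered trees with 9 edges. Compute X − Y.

11934

Rooted binary trees with 10 nodes (each child slot possibly empty) number C_10. So X = C_10 = 16796.
A rooted plane tree with 9 edges has 10 nodes, and the count is C_9. So Y = C_9 = 4862.
X − Y = 16796 − 4862 = 11934.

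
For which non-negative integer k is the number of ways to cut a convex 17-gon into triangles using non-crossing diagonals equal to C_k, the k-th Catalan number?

Triangulations of a convex m-gon are counted by C_{m−2}; with m = 17 this is C_15.

15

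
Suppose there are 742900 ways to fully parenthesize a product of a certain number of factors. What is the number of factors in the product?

Parenthesizations of m factors are counted by C_{m−1}. The Catalan number equal to 742900 is C_13.
So the index is 13, and the number of factors is 13 + 1 = 14.

14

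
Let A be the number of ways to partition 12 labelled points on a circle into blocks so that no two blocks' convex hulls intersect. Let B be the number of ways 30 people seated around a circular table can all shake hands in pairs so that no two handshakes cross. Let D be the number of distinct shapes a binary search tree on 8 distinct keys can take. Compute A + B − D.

The non-crossing partitions of [12] form a lattice of size C_12. So A = C_12 = 208012.
With 30 = 2·15 people, non-crossing handshake pairings are non-crossing perfect matchings on a circle, counted by C_15. So B = C_15 = 9694845.
There are C_n binary search tree shapes on n keys; with n = 8 that is C_8. So D = C_8 = 1430.
A + B − D = 208012 + 9694845 − 1430 = 9901427.

9901427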